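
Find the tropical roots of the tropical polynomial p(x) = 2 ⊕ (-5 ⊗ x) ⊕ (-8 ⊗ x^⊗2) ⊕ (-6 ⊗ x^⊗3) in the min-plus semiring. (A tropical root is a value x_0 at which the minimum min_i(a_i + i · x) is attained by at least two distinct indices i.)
Roots: {-2, 3, 7}

Each tropical root is a break point of the lower envelope of the lines y = a_i + i · x (there are 4 lines, with slopes 0, 1, ..., 3). Only the lines that attain the minimum somewhere contribute to roots; other lines are dominated. Here the surviving (envelope) indices are i = 3, i = 2, i = 1, i = 0.
Intersections between consecutive envelope lines give the roots: for adjacent envelope indices i < j the intersection is x = (a_i − a_j) / (j − i). Reading off the sorted break points: {-2, 3, 7}.
Verification: at each break x_0, at least two indices attain the minimum of min_i(a_i + i · x_0).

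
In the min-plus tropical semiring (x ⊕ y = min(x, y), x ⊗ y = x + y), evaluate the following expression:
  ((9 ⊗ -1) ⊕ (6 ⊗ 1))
((9 ⊗ -1) ⊕ (6 ⊗ 1)) = 7

Expand innermost to outermost. Recall ⊕ takes the minimum of its arguments and ⊗ takes their sum. Working out the expression ((9 ⊗ -1) ⊕ (6 ⊗ 1)) gives 7.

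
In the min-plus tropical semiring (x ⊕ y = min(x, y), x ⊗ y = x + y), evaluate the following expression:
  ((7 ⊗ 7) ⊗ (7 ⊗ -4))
((7 ⊗ 7) ⊗ (7 ⊗ -4)) = 17

Expand innermost to outermost. Recall ⊕ takes the minimum of its arguments and ⊗ takes their sum. Working out the expression ((7 ⊗ 7) ⊗ (7 ⊗ -4)) gives 17.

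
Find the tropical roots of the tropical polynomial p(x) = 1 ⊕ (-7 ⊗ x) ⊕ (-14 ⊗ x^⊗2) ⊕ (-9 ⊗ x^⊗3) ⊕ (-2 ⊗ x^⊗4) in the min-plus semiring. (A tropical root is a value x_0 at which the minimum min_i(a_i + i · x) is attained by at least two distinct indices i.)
Roots: {-7, -5, 7, 8}

Each tropical root is a break point of the lower envelope of the lines y = a_i + i · x (there are 5 lines, with slopes 0, 1, ..., 4). Only the lines that attain the minimum somewhere contribute to roots; other lines are dominated. Here the surviving (envelope) indices are i = 4, i = 3, i = 2, i = 1, i = 0.
Intersections between consecutive envelope lines give the roots: for adjacent envelope indices i < j the intersection is x = (a_i − a_j) / (j − i). Reading off the sorted break points: {-7, -5, 7, 8}.
Verification: at each break x_0, at least two indices attain the minimum of min_i(a_i + i · x_0).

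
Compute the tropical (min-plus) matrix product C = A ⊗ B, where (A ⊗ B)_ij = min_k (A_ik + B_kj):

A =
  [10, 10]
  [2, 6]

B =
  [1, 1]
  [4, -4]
A ⊗ B =
  [11, 6]
  [3, 2]

Apply the min-plus product entry-by-entry:
  C[0][0] = min over k of (A[0][0] + B[0][0] = 10 + 1 = 11, A[0][1] + B[1][0] = 10 + 4 = 14) = 11 (attained at k = 0)
  C[0][1] = min over k of (A[0][0] + B[0][1] = 10 + 1 = 11, A[0][1] + B[1][1] = 10 + -4 = 6) = 6 (attained at k = 1)
  C[1][0] = min over k of (A[1][0] + B[0][0] = 2 + 1 = 3, A[1][1] + B[1][0] = 6 + 4 = 10) = 3 (attained at k = 0)
  C[1][1] = min over k of (A[1][0] + B[0][1] = 2 + 1 = 3, A[1][1] + B[1][1] = 6 + -4 = 2) = 2 (attained at k = 1)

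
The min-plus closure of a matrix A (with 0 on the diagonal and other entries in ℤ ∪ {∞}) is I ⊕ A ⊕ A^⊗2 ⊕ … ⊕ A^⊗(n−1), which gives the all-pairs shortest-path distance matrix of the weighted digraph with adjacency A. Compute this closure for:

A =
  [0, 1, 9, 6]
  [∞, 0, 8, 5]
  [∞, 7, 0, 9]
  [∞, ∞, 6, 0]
Closure =
  [0, 1, 9, 6]
  [∞, 0, 8, 5]
  [∞, 7, 0, 9]
  [∞, 13, 6, 0]

This is the Floyd-Warshall all-pairs shortest-path computation. For each intermediate vertex k = 0, 1, …, 3, update dist[i][j] ← min(dist[i][j], dist[i][k] + dist[k][j]). The final matrix gives, for each (i, j), the minimum total weight of any directed path from i to j (possibly empty when i = j).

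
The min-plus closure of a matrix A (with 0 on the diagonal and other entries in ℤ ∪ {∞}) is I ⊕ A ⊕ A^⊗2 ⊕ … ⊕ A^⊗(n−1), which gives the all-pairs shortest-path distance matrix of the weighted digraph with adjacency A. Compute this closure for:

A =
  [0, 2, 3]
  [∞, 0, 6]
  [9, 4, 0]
Closure =
  [0, 2, 3]
  [15, 0, 6]
  [9, 4, 0]

This is the Floyd-Warshall all-pairs shortest-path computation. For each intermediate vertex k = 0, 1, …, 2, update dist[i][j] ← min(dist[i][j], dist[i][k] + dist[k][j]). The final matrix gives, for each (i, j), the minimum total weight of any directed path from i to j (possibly empty when i = j).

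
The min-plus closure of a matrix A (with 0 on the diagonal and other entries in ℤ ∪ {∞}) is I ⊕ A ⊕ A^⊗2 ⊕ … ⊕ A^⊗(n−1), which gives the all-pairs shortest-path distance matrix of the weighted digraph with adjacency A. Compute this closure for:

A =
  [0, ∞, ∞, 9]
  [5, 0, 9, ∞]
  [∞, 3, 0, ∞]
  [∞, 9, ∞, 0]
Closure =
  [0, 18, 27, 9]
  [5, 0, 9, 14]
  [8, 3, 0, 17]
  [14, 9, 18, 0]

This is the Floyd-Warshall all-pairs shortest-path computation. For each intermediate vertex k = 0, 1, …, 3, update dist[i][j] ← min(dist[i][j], dist[i][k] + dist[k][j]). The final matrix gives, for each (i, j), the minimum total weight of any directed path from i to j (possibly empty when i = j).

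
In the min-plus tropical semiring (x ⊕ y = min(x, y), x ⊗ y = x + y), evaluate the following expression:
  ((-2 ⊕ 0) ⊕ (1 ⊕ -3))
((-2 ⊕ 0) ⊕ (1 ⊕ -3)) = -3

Expand innermost to outermost. Recall ⊕ takes the minimum of its arguments and ⊗ takes their sum. Working out the expression ((-2 ⊕ 0) ⊕ (1 ⊕ -3)) gives -3.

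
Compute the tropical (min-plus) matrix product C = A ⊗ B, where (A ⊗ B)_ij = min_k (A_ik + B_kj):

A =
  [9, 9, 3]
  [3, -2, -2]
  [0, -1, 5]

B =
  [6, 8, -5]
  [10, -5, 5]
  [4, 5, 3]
A ⊗ B =
  [7, 4, 4]
  [2, -7, -2]
  [6, -6, -5]

Apply the min-plus product entry-by-entry:
  C[0][0] = min over k of (A[0][0] + B[0][0] = 9 + 6 = 15, A[0][1] + B[1][0] = 9 + 10 = 19, A[0][2] + B[2][0] = 3 + 4 = 7) = 7 (attained at k = 2)
  C[0][1] = min over k of (A[0][0] + B[0][1] = 9 + 8 = 17, A[0][1] + B[1][1] = 9 + -5 = 4, A[0][2] + B[2][1] = 3 + 5 = 8) = 4 (attained at k = 1)
  C[0][2] = min over k of (A[0][0] + B[0][2] = 9 + -5 = 4, A[0][1] + B[1][2] = 9 + 5 = 14, A[0][2] + B[2][2] = 3 + 3 = 6) = 4 (attained at k = 0)
  C[1][0] = min over k of (A[1][0] + B[0][0] = 3 + 6 = 9, A[1][1] + B[1][0] = -2 + 10 = 8, A[1][2] + B[2][0] = -2 + 4 = 2) = 2 (attained at k = 2)
  C[1][1] = min over k of (A[1][0] + B[0][1] = 3 + 8 = 11, A[1][1] + B[1][1] = -2 + -5 = -7, A[1][2] + B[2][1] = -2 + 5 = 3) = -7 (attained at k = 1)
  C[1][2] = min over k of (A[1][0] + B[0][2] = 3 + -5 = -2, A[1][1] + B[1][2] = -2 + 5 = 3, A[1][2] + B[2][2] = -2 + 3 = 1) = -2 (attained at k = 0)
  C[2][0] = min over k of (A[2][0] + B[0][0] = 0 + 6 = 6, A[2][1] + B[1][0] = -1 + 10 = 9, A[2][2] + B[2][0] = 5 + 4 = 9) = 6 (attained at k = 0)
  C[2][1] = min over k of (A[2][0] + B[0][1] = 0 + 8 = 8, A[2][1] + B[1][1] = -1 + -5 = -6, A[2][2] + B[2][1] = 5 + 5 = 10) = -6 (attained at k = 1)
  C[2][2] = min over k of (A[2][0] + B[0][2] = 0 + -5 = -5, A[2][1] + B[1][2] = -1 + 5 = 4, A[2][2] + B[2][2] = 5 + 3 = 8) = -5 (attained at k = 0)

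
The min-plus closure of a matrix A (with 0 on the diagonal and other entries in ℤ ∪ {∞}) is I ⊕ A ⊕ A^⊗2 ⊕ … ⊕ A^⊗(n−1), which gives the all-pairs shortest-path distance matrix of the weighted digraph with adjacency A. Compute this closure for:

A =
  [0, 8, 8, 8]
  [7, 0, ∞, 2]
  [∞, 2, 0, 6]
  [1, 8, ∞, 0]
Closure =
  [0, 8, 8, 8]
  [3, 0, 11, 2]
  [5, 2, 0, 4]
  [1, 8, 9, 0]

This is the Floyd-Warshall all-pairs shortest-path computation. For each intermediate vertex k = 0, 1, …, 3, update dist[i][j] ← min(dist[i][j], dist[i][k] + dist[k][j]). The final matrix gives, for each (i, j), the minimum total weight of any directed path from i to j (possibly empty when i = j).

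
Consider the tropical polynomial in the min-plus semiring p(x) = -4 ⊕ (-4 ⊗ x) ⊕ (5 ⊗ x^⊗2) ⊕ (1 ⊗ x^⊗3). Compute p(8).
p(8) = -4

A tropical monomial a ⊗ x^⊗i evaluates to a + i · x. Evaluating each term at x = 8:
  Term 0 contributes -4 + 0 · 8 = -4
  Term 1 contributes -4 + 1 · 8 = 4
  Term 2 contributes 5 + 2 · 8 = 21
  Term 3 contributes 1 + 3 · 8 = 25
p(8) = ⊕ of these = min[-4, 4, 21, 25] = -4.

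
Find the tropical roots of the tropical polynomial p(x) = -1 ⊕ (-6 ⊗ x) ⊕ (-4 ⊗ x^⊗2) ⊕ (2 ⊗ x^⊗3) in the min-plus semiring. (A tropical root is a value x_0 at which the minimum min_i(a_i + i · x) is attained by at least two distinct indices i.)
Roots: {-6, -2, 5}

Each tropical root is a break point of the lower envelope of the lines y = a_i + i · x (there are 4 lines, with slopes 0, 1, ..., 3). Only the lines that attain the minimum somewhere contribute to roots; other lines are dominated. Here the surviving (envelope) indices are i = 3, i = 2, i = 1, i = 0.
Intersections between consecutive envelope lines give the roots: for adjacent envelope indices i < j the intersection is x = (a_i − a_j) / (j − i). Reading off the sorted break points: {-6, -2, 5}.
Verification: at each break x_0, at least two indices attain the minimum of min_i(a_i + i · x_0).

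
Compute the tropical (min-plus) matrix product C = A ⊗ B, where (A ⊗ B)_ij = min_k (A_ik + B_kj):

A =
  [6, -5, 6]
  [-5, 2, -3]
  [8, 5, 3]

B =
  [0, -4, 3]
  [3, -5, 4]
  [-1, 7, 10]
A ⊗ B =
  [-2, -10, -1]
  [-5, -9, -2]
  [2, 0, 9]

Apply the min-plus product entry-by-entry:
  C[0][0] = min over k of (A[0][0] + B[0][0] = 6 + 0 = 6, A[0][1] + B[1][0] = -5 + 3 = -2, A[0][2] + B[2][0] = 6 + -1 = 5) = -2 (attained at k = 1)
  C[0][1] = min over k of (A[0][0] + B[0][1] = 6 + -4 = 2, A[0][1] + B[1][1] = -5 + -5 = -10, A[0][2] + B[2][1] = 6 + 7 = 13) = -10 (attained at k = 1)
  C[0][2] = min over k of (A[0][0] + B[0][2] = 6 + 3 = 9, A[0][1] + B[1][2] = -5 + 4 = -1, A[0][2] + B[2][2] = 6 + 10 = 16) = -1 (attained at k = 1)
  C[1][0] = min over k of (A[1][0] + B[0][0] = -5 + 0 = -5, A[1][1] + B[1][0] = 2 + 3 = 5, A[1][2] + B[2][0] = -3 + -1 = -4) = -5 (attained at k = 0)
  C[1][1] = min over k of (A[1][0] + B[0][1] = -5 + -4 = -9, A[1][1] + B[1][1] = 2 + -5 = -3, A[1][2] + B[2][1] = -3 + 7 = 4) = -9 (attained at k = 0)
  C[1][2] = min over k of (A[1][0] + B[0][2] = -5 + 3 = -2, A[1][1] + B[1][2] = 2 + 4 = 6, A[1][2] + B[2][2] = -3 + 10 = 7) = -2 (attained at k = 0)
  C[2][0] = min over k of (A[2][0] + B[0][0] = 8 + 0 = 8, A[2][1] + B[1][0] = 5 + 3 = 8, A[2][2] + B[2][0] = 3 + -1 = 2) = 2 (attained at k = 2)
  C[2][1] = min over k of (A[2][0] + B[0][1] = 8 + -4 = 4, A[2][1] + B[1][1] = 5 + -5 = 0, A[2][2] + B[2][1] = 3 + 7 = 10) = 0 (attained at k = 1)
  C[2][2] = min over k of (A[2][0] + B[0][2] = 8 + 3 = 11, A[2][1] + B[1][2] = 5 + 4 = 9, A[2][2] + B[2][2] = 3 + 10 = 13) = 9 (attained at k = 1)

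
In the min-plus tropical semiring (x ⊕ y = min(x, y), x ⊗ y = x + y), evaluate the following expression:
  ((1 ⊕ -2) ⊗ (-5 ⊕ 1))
((1 ⊕ -2) ⊗ (-5 ⊕ 1)) = -7

Expand innermost to outermost. Recall ⊕ takes the minimum of its arguments and ⊗ takes their sum. Working out the expression ((1 ⊕ -2) ⊗ (-5 ⊕ 1)) gives -7.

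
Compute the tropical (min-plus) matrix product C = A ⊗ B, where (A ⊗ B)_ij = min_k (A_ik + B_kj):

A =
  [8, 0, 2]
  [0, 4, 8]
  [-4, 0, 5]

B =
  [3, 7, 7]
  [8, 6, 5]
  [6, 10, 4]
A ⊗ B =
  [8, 6, 5]
  [3, 7, 7]
  [-1, 3, 3]

Apply the min-plus product entry-by-entry:
  C[0][0] = min over k of (A[0][0] + B[0][0] = 8 + 3 = 11, A[0][1] + B[1][0] = 0 + 8 = 8, A[0][2] + B[2][0] = 2 + 6 = 8) = 8 (attained at k = 1)
  C[0][1] = min over k of (A[0][0] + B[0][1] = 8 + 7 = 15, A[0][1] + B[1][1] = 0 + 6 = 6, A[0][2] + B[2][1] = 2 + 10 = 12) = 6 (attained at k = 1)
  C[0][2] = min over k of (A[0][0] + B[0][2] = 8 + 7 = 15, A[0][1] + B[1][2] = 0 + 5 = 5, A[0][2] + B[2][2] = 2 + 4 = 6) = 5 (attained at k = 1)
  C[1][0] = min over k of (A[1][0] + B[0][0] = 0 + 3 = 3, A[1][1] + B[1][0] = 4 + 8 = 12, A[1][2] + B[2][0] = 8 + 6 = 14) = 3 (attained at k = 0)
  C[1][1] = min over k of (A[1][0] + B[0][1] = 0 + 7 = 7, A[1][1] + B[1][1] = 4 + 6 = 10, A[1][2] + B[2][1] = 8 + 10 = 18) = 7 (attained at k = 0)
  C[1][2] = min over k of (A[1][0] + B[0][2] = 0 + 7 = 7, A[1][1] + B[1][2] = 4 + 5 = 9, A[1][2] + B[2][2] = 8 + 4 = 12) = 7 (attained at k = 0)
  C[2][0] = min over k of (A[2][0] + B[0][0] = -4 + 3 = -1, A[2][1] + B[1][0] = 0 + 8 = 8, A[2][2] + B[2][0] = 5 + 6 = 11) = -1 (attained at k = 0)
  C[2][1] = min over k of (A[2][0] + B[0][1] = -4 + 7 = 3, A[2][1] + B[1][1] = 0 + 6 = 6, A[2][2] + B[2][1] = 5 + 10 = 15) = 3 (attained at k = 0)
  C[2][2] = min over k of (A[2][0] + B[0][2] = -4 + 7 = 3, A[2][1] + B[1][2] = 0 + 5 = 5, A[2][2] + B[2][2] = 5 + 4 = 9) = 3 (attained at k = 0)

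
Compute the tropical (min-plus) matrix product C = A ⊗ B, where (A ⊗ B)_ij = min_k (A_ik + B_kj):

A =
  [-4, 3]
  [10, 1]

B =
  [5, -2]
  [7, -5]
A ⊗ B =
  [1, -6]
  [8, -4]

Apply the min-plus product entry-by-entry:
  C[0][0] = min over k of (A[0][0] + B[0][0] = -4 + 5 = 1, A[0][1] + B[1][0] = 3 + 7 = 10) = 1 (attained at k = 0)
  C[0][1] = min over k of (A[0][0] + B[0][1] = -4 + -2 = -6, A[0][1] + B[1][1] = 3 + -5 = -2) = -6 (attained at k = 0)
  C[1][0] = min over k of (A[1][0] + B[0][0] = 10 + 5 = 15, A[1][1] + B[1][0] = 1 + 7 = 8) = 8 (attained at k = 1)
  C[1][1] = min over k of (A[1][0] + B[0][1] = 10 + -2 = 8, A[1][1] + B[1][1] = 1 + -5 = -4) = -4 (attained at k = 1)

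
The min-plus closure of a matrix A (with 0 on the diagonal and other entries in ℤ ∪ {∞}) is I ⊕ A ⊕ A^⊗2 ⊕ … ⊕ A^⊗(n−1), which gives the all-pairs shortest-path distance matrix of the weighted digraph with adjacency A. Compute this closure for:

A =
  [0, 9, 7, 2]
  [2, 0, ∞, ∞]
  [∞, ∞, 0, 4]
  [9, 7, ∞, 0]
Closure =
  [0, 9, 7, 2]
  [2, 0, 9, 4]
  [13, 11, 0, 4]
  [9, 7, 16, 0]

This is the Floyd-Warshall all-pairs shortest-path computation. For each intermediate vertex k = 0, 1, …, 3, update dist[i][j] ← min(dist[i][j], dist[i][k] + dist[k][j]). The final matrix gives, for each (i, j), the minimum total weight of any directed path from i to j (possibly empty when i = j).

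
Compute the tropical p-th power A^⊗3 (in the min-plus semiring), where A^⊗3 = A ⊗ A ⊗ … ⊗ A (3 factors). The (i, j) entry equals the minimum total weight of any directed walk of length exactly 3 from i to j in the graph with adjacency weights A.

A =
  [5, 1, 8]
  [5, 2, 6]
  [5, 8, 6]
A^⊗3 =
  [8, 5, 9]
  [9, 6, 10]
  [11, 8, 12]

Each entry (A^⊗3)_ij equals the minimum over all length-3 walks i = v_0 → v_1 → … → v_3 = j of Σ_t A[v_t][v_{t+1}]. For example, for (i, j) = (0, 2) we minimise over 9 possible intermediate vertex sequences; the minimum is 9, attained along the walk 0 → 1 → 1 → 2.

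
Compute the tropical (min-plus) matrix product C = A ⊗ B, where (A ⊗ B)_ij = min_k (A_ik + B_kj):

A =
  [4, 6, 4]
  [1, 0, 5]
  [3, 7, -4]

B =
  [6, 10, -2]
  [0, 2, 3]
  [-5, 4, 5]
A ⊗ B =
  [-1, 8, 2]
  [0, 2, -1]
  [-9, 0, 1]

Apply the min-plus product entry-by-entry:
  C[0][0] = min over k of (A[0][0] + B[0][0] = 4 + 6 = 10, A[0][1] + B[1][0] = 6 + 0 = 6, A[0][2] + B[2][0] = 4 + -5 = -1) = -1 (attained at k = 2)
  C[0][1] = min over k of (A[0][0] + B[0][1] = 4 + 10 = 14, A[0][1] + B[1][1] = 6 + 2 = 8, A[0][2] + B[2][1] = 4 + 4 = 8) = 8 (attained at k = 1)
  C[0][2] = min over k of (A[0][0] + B[0][2] = 4 + -2 = 2, A[0][1] + B[1][2] = 6 + 3 = 9, A[0][2] + B[2][2] = 4 + 5 = 9) = 2 (attained at k = 0)
  C[1][0] = min over k of (A[1][0] + B[0][0] = 1 + 6 = 7, A[1][1] + B[1][0] = 0 + 0 = 0, A[1][2] + B[2][0] = 5 + -5 = 0) = 0 (attained at k = 1)
  C[1][1] = min over k of (A[1][0] + B[0][1] = 1 + 10 = 11, A[1][1] + B[1][1] = 0 + 2 = 2, A[1][2] + B[2][1] = 5 + 4 = 9) = 2 (attained at k = 1)
  C[1][2] = min over k of (A[1][0] + B[0][2] = 1 + -2 = -1, A[1][1] + B[1][2] = 0 + 3 = 3, A[1][2] + B[2][2] = 5 + 5 = 10) = -1 (attained at k = 0)
  C[2][0] = min over k of (A[2][0] + B[0][0] = 3 + 6 = 9, A[2][1] + B[1][0] = 7 + 0 = 7, A[2][2] + B[2][0] = -4 + -5 = -9) = -9 (attained at k = 2)
  C[2][1] = min over k of (A[2][0] + B[0][1] = 3 + 10 = 13, A[2][1] + B[1][1] = 7 + 2 = 9, A[2][2] + B[2][1] = -4 + 4 = 0) = 0 (attained at k = 2)
  C[2][2] = min over k of (A[2][0] + B[0][2] = 3 + -2 = 1, A[2][1] + B[1][2] = 7 + 3 = 10, A[2][2] + B[2][2] = -4 + 5 = 1) = 1 (attained at k = 0)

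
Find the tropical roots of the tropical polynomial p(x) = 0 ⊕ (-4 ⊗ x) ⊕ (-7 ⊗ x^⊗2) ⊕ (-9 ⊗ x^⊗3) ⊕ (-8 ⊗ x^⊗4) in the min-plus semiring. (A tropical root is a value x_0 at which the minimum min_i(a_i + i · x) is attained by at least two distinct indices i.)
Roots: {-1, 2, 3, 4}

Each tropical root is a break point of the lower envelope of the lines y = a_i + i · x (there are 5 lines, with slopes 0, 1, ..., 4). Only the lines that attain the minimum somewhere contribute to roots; other lines are dominated. Here the surviving (envelope) indices are i = 4, i = 3, i = 2, i = 1, i = 0.
Intersections between consecutive envelope lines give the roots: for adjacent envelope indices i < j the intersection is x = (a_i − a_j) / (j − i). Reading off the sorted break points: {-1, 2, 3, 4}.
Verification: at each break x_0, at least two indices attain the minimum of min_i(a_i + i · x_0).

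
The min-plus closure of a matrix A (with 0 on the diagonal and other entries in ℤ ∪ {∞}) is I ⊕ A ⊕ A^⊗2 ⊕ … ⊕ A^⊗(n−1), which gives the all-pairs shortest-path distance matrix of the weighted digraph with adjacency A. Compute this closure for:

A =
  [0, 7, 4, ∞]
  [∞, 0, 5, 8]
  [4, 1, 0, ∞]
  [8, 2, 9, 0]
Closure =
  [0, 5, 4, 13]
  [9, 0, 5, 8]
  [4, 1, 0, 9]
  [8, 2, 7, 0]

This is the Floyd-Warshall all-pairs shortest-path computation. For each intermediate vertex k = 0, 1, …, 3, update dist[i][j] ← min(dist[i][j], dist[i][k] + dist[k][j]). The final matrix gives, for each (i, j), the minimum total weight of any directed path from i to j (possibly empty when i = j).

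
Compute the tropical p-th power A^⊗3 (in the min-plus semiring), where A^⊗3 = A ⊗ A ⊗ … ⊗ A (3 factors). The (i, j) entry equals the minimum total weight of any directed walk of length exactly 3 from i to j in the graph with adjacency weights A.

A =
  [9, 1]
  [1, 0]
A^⊗3 =
  [2, 1]
  [1, 0]

Each entry (A^⊗3)_ij equals the minimum over all length-3 walks i = v_0 → v_1 → … → v_3 = j of Σ_t A[v_t][v_{t+1}]. For example, for (i, j) = (0, 1) we minimise over 4 possible intermediate vertex sequences; the minimum is 1, attained along the walk 0 → 1 → 1 → 1.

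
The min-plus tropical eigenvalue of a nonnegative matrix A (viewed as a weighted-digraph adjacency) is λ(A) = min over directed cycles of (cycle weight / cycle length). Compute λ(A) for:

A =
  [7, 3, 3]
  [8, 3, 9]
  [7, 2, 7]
λ(A) = 3

Enumerate directed cycles and compute their means (weight / length). Sample:
  cycle 0 → 0: weight = 7, length = 1, mean = 7/1 ≈ 7.000
  cycle 1 → 1: weight = 3, length = 1, mean = 3/1 ≈ 3.000
  cycle 2 → 2: weight = 7, length = 1, mean = 7/1 ≈ 7.000
  cycle 0 → 1 → 0: weight = 11, length = 2, mean = 11/2 ≈ 5.500
  cycle 0 → 2 → 0: weight = 10, length = 2, mean = 10/2 ≈ 5.000
  cycle 1 → 0 → 1: weight = 11, length = 2, mean = 11/2 ≈ 5.500
Minimum mean = 3.000, attained e.g. along the cycle 1 → 1 with weight 3 and length 1. So λ(A) = 3/1 = 3.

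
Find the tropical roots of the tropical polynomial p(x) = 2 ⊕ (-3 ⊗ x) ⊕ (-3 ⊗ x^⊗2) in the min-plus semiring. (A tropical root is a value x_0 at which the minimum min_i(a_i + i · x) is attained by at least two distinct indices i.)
Roots: {0, 5}

Each tropical root is a break point of the lower envelope of the lines y = a_i + i · x (there are 3 lines, with slopes 0, 1, ..., 2). Only the lines that attain the minimum somewhere contribute to roots; other lines are dominated. Here the surviving (envelope) indices are i = 2, i = 1, i = 0.
Intersections between consecutive envelope lines give the roots: for adjacent envelope indices i < j the intersection is x = (a_i − a_j) / (j − i). Reading off the sorted break points: {0, 5}.
Verification: at each break x_0, at least two indices attain the minimum of min_i(a_i + i · x_0).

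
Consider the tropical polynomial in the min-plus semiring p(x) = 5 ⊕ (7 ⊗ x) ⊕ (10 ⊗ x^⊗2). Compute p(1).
p(1) = 5

A tropical monomial a ⊗ x^⊗i evaluates to a + i · x. Evaluating each term at x = 1:
  Term 0 contributes 5 + 0 · 1 = 5
  Term 1 contributes 7 + 1 · 1 = 8
  Term 2 contributes 10 + 2 · 1 = 12
p(1) = ⊕ of these = min[5, 8, 12] = 5.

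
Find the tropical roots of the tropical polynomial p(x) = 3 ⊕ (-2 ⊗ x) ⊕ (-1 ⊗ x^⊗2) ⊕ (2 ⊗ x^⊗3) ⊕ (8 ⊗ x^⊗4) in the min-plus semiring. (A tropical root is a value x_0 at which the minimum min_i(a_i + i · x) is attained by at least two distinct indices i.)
Roots: {-6, -3, -1, 5}

Each tropical root is a break point of the lower envelope of the lines y = a_i + i · x (there are 5 lines, with slopes 0, 1, ..., 4). Only the lines that attain the minimum somewhere contribute to roots; other lines are dominated. Here the surviving (envelope) indices are i = 4, i = 3, i = 2, i = 1, i = 0.
Intersections between consecutive envelope lines give the roots: for adjacent envelope indices i < j the intersection is x = (a_i − a_j) / (j − i). Reading off the sorted break points: {-6, -3, -1, 5}.
Verification: at each break x_0, at least two indices attain the minimum of min_i(a_i + i · x_0).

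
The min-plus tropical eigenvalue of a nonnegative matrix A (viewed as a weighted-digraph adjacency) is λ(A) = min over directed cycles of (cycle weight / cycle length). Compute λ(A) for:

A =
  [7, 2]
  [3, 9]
λ(A) = 5/2

Enumerate directed cycles and compute their means (weight / length). Sample:
  cycle 0 → 0: weight = 7, length = 1, mean = 7/1 ≈ 7.000
  cycle 1 → 1: weight = 9, length = 1, mean = 9/1 ≈ 9.000
  cycle 0 → 1 → 0: weight = 5, length = 2, mean = 5/2 ≈ 2.500
  cycle 1 → 0 → 1: weight = 5, length = 2, mean = 5/2 ≈ 2.500
Minimum mean = 2.500, attained e.g. along the cycle 0 → 1 → 0 with weight 5 and length 2. So λ(A) = 5/2 = 5/2.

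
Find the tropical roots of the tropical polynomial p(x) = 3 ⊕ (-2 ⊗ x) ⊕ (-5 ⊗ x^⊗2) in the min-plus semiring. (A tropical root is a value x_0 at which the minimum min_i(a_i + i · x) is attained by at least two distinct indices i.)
Roots: {3, 5}

Each tropical root is a break point of the lower envelope of the lines y = a_i + i · x (there are 3 lines, with slopes 0, 1, ..., 2). Only the lines that attain the minimum somewhere contribute to roots; other lines are dominated. Here the surviving (envelope) indices are i = 2, i = 1, i = 0.
Intersections between consecutive envelope lines give the roots: for adjacent envelope indices i < j the intersection is x = (a_i − a_j) / (j − i). Reading off the sorted break points: {3, 5}.
Verification: at each break x_0, at least two indices attain the minimum of min_i(a_i + i · x_0).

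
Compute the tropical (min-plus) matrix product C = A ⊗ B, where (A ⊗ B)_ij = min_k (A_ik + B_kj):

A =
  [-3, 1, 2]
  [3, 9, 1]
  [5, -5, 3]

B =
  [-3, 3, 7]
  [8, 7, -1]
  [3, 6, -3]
A ⊗ B =
  [-6, 0, -1]
  [0, 6, -2]
  [2, 2, -6]

Apply the min-plus product entry-by-entry:
  C[0][0] = min over k of (A[0][0] + B[0][0] = -3 + -3 = -6, A[0][1] + B[1][0] = 1 + 8 = 9, A[0][2] + B[2][0] = 2 + 3 = 5) = -6 (attained at k = 0)
  C[0][1] = min over k of (A[0][0] + B[0][1] = -3 + 3 = 0, A[0][1] + B[1][1] = 1 + 7 = 8, A[0][2] + B[2][1] = 2 + 6 = 8) = 0 (attained at k = 0)
  C[0][2] = min over k of (A[0][0] + B[0][2] = -3 + 7 = 4, A[0][1] + B[1][2] = 1 + -1 = 0, A[0][2] + B[2][2] = 2 + -3 = -1) = -1 (attained at k = 2)
  C[1][0] = min over k of (A[1][0] + B[0][0] = 3 + -3 = 0, A[1][1] + B[1][0] = 9 + 8 = 17, A[1][2] + B[2][0] = 1 + 3 = 4) = 0 (attained at k = 0)
  C[1][1] = min over k of (A[1][0] + B[0][1] = 3 + 3 = 6, A[1][1] + B[1][1] = 9 + 7 = 16, A[1][2] + B[2][1] = 1 + 6 = 7) = 6 (attained at k = 0)
  C[1][2] = min over k of (A[1][0] + B[0][2] = 3 + 7 = 10, A[1][1] + B[1][2] = 9 + -1 = 8, A[1][2] + B[2][2] = 1 + -3 = -2) = -2 (attained at k = 2)
  C[2][0] = min over k of (A[2][0] + B[0][0] = 5 + -3 = 2, A[2][1] + B[1][0] = -5 + 8 = 3, A[2][2] + B[2][0] = 3 + 3 = 6) = 2 (attained at k = 0)
  C[2][1] = min over k of (A[2][0] + B[0][1] = 5 + 3 = 8, A[2][1] + B[1][1] = -5 + 7 = 2, A[2][2] + B[2][1] = 3 + 6 = 9) = 2 (attained at k = 1)
  C[2][2] = min over k of (A[2][0] + B[0][2] = 5 + 7 = 12, A[2][1] + B[1][2] = -5 + -1 = -6, A[2][2] + B[2][2] = 3 + -3 = 0) = -6 (attained at k = 1)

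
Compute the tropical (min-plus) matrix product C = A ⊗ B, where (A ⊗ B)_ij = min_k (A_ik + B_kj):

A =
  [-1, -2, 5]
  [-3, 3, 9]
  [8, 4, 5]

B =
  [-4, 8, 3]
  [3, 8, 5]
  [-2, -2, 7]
A ⊗ B =
  [-5, 3, 2]
  [-7, 5, 0]
  [3, 3, 9]

Apply the min-plus product entry-by-entry:
  C[0][0] = min over k of (A[0][0] + B[0][0] = -1 + -4 = -5, A[0][1] + B[1][0] = -2 + 3 = 1, A[0][2] + B[2][0] = 5 + -2 = 3) = -5 (attained at k = 0)
  C[0][1] = min over k of (A[0][0] + B[0][1] = -1 + 8 = 7, A[0][1] + B[1][1] = -2 + 8 = 6, A[0][2] + B[2][1] = 5 + -2 = 3) = 3 (attained at k = 2)
  C[0][2] = min over k of (A[0][0] + B[0][2] = -1 + 3 = 2, A[0][1] + B[1][2] = -2 + 5 = 3, A[0][2] + B[2][2] = 5 + 7 = 12) = 2 (attained at k = 0)
  C[1][0] = min over k of (A[1][0] + B[0][0] = -3 + -4 = -7, A[1][1] + B[1][0] = 3 + 3 = 6, A[1][2] + B[2][0] = 9 + -2 = 7) = -7 (attained at k = 0)
  C[1][1] = min over k of (A[1][0] + B[0][1] = -3 + 8 = 5, A[1][1] + B[1][1] = 3 + 8 = 11, A[1][2] + B[2][1] = 9 + -2 = 7) = 5 (attained at k = 0)
  C[1][2] = min over k of (A[1][0] + B[0][2] = -3 + 3 = 0, A[1][1] + B[1][2] = 3 + 5 = 8, A[1][2] + B[2][2] = 9 + 7 = 16) = 0 (attained at k = 0)
  C[2][0] = min over k of (A[2][0] + B[0][0] = 8 + -4 = 4, A[2][1] + B[1][0] = 4 + 3 = 7, A[2][2] + B[2][0] = 5 + -2 = 3) = 3 (attained at k = 2)
  C[2][1] = min over k of (A[2][0] + B[0][1] = 8 + 8 = 16, A[2][1] + B[1][1] = 4 + 8 = 12, A[2][2] + B[2][1] = 5 + -2 = 3) = 3 (attained at k = 2)
  C[2][2] = min over k of (A[2][0] + B[0][2] = 8 + 3 = 11, A[2][1] + B[1][2] = 4 + 5 = 9, A[2][2] + B[2][2] = 5 + 7 = 12) = 9 (attained at k = 1)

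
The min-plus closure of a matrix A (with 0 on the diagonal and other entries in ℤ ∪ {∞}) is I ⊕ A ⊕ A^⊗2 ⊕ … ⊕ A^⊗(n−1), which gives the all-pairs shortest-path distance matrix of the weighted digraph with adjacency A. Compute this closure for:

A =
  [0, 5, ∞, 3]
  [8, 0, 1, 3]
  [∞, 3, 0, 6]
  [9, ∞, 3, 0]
Closure =
  [0, 5, 6, 3]
  [8, 0, 1, 3]
  [11, 3, 0, 6]
  [9, 6, 3, 0]

This is the Floyd-Warshall all-pairs shortest-path computation. For each intermediate vertex k = 0, 1, …, 3, update dist[i][j] ← min(dist[i][j], dist[i][k] + dist[k][j]). The final matrix gives, for each (i, j), the minimum total weight of any directed path from i to j (possibly empty when i = j).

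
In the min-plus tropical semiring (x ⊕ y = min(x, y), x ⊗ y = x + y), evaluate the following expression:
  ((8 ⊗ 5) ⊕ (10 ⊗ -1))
((8 ⊗ 5) ⊕ (10 ⊗ -1)) = 9

Expand innermost to outermost. Recall ⊕ takes the minimum of its arguments and ⊗ takes their sum. Working out the expression ((8 ⊗ 5) ⊕ (10 ⊗ -1)) gives 9.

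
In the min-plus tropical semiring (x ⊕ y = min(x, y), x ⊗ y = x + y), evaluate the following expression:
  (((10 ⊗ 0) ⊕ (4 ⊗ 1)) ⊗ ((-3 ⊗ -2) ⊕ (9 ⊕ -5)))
(((10 ⊗ 0) ⊕ (4 ⊗ 1)) ⊗ ((-3 ⊗ -2) ⊕ (9 ⊕ -5))) = 0

Expand innermost to outermost. Recall ⊕ takes the minimum of its arguments and ⊗ takes their sum. Working out the expression (((10 ⊗ 0) ⊕ (4 ⊗ 1)) ⊗ ((-3 ⊗ -2) ⊕ (9 ⊕ -5))) gives 0.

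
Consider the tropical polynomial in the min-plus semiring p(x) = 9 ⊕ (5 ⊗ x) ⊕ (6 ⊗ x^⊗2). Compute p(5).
p(5) = 9

A tropical monomial a ⊗ x^⊗i evaluates to a + i · x. Evaluating each term at x = 5:
  Term 0 contributes 9 + 0 · 5 = 9
  Term 1 contributes 5 + 1 · 5 = 10
  Term 2 contributes 6 + 2 · 5 = 16
p(5) = ⊕ of these = min[9, 10, 16] = 9.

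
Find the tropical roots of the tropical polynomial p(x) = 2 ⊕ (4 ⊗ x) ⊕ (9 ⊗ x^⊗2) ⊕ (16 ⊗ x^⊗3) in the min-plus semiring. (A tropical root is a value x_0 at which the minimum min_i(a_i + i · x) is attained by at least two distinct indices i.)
Roots: {-7, -5, -2}

Each tropical root is a break point of the lower envelope of the lines y = a_i + i · x (there are 4 lines, with slopes 0, 1, ..., 3). Only the lines that attain the minimum somewhere contribute to roots; other lines are dominated. Here the surviving (envelope) indices are i = 3, i = 2, i = 1, i = 0.
Intersections between consecutive envelope lines give the roots: for adjacent envelope indices i < j the intersection is x = (a_i − a_j) / (j − i). Reading off the sorted break points: {-7, -5, -2}.
Verification: at each break x_0, at least two indices attain the minimum of min_i(a_i + i · x_0).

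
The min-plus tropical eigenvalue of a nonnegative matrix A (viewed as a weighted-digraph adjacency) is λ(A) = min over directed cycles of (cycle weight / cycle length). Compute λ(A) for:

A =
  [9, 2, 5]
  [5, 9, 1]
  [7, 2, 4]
λ(A) = 3/2

Enumerate directed cycles and compute their means (weight / length). Sample:
  cycle 0 → 0: weight = 9, length = 1, mean = 9/1 ≈ 9.000
  cycle 1 → 1: weight = 9, length = 1, mean = 9/1 ≈ 9.000
  cycle 2 → 2: weight = 4, length = 1, mean = 4/1 ≈ 4.000
  cycle 0 → 1 → 0: weight = 7, length = 2, mean = 7/2 ≈ 3.500
  cycle 0 → 2 → 0: weight = 12, length = 2, mean = 12/2 ≈ 6.000
  cycle 1 → 0 → 1: weight = 7, length = 2, mean = 7/2 ≈ 3.500
Minimum mean = 1.500, attained e.g. along the cycle 1 → 2 → 1 with weight 3 and length 2. So λ(A) = 3/2 = 3/2.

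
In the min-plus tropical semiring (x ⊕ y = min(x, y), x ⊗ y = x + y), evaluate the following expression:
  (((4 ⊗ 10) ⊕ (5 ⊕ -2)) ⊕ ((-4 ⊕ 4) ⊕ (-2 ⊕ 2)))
(((4 ⊗ 10) ⊕ (5 ⊕ -2)) ⊕ ((-4 ⊕ 4) ⊕ (-2 ⊕ 2))) = -4

Expand innermost to outermost. Recall ⊕ takes the minimum of its arguments and ⊗ takes their sum. Working out the expression (((4 ⊗ 10) ⊕ (5 ⊕ -2)) ⊕ ((-4 ⊕ 4) ⊕ (-2 ⊕ 2))) gives -4.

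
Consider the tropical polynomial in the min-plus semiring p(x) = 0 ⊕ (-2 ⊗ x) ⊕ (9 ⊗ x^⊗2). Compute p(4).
p(4) = 0

A tropical monomial a ⊗ x^⊗i evaluates to a + i · x. Evaluating each term at x = 4:
  Term 0 contributes 0 + 0 · 4 = 0
  Term 1 contributes -2 + 1 · 4 = 2
  Term 2 contributes 9 + 2 · 4 = 17
p(4) = ⊕ of these = min[0, 2, 17] = 0.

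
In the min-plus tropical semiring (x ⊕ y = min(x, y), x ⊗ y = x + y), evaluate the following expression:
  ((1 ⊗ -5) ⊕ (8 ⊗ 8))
((1 ⊗ -5) ⊕ (8 ⊗ 8)) = -4

Expand innermost to outermost. Recall ⊕ takes the minimum of its arguments and ⊗ takes their sum. Working out the expression ((1 ⊗ -5) ⊕ (8 ⊗ 8)) gives -4.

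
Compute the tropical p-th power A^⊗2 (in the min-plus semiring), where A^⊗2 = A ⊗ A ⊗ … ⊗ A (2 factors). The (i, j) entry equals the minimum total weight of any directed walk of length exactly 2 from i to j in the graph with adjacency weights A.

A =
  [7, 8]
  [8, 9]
A^⊗2 =
  [14, 15]
  [15, 16]

Each entry (A^⊗2)_ij equals the minimum over all length-2 walks i = v_0 → v_1 → … → v_2 = j of Σ_t A[v_t][v_{t+1}]. For example, for (i, j) = (0, 1) we minimise over 2 possible intermediate vertex sequences; the minimum is 15, attained along the walk 0 → 0 → 1.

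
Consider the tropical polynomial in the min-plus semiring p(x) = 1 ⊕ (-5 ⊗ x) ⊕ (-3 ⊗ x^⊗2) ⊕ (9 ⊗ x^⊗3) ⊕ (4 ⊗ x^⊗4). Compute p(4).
p(4) = -1

A tropical monomial a ⊗ x^⊗i evaluates to a + i · x. Evaluating each term at x = 4:
  Term 0 contributes 1 + 0 · 4 = 1
  Term 1 contributes -5 + 1 · 4 = -1
  Term 2 contributes -3 + 2 · 4 = 5
  Term 3 contributes 9 + 3 · 4 = 21
  Term 4 contributes 4 + 4 · 4 = 20
p(4) = ⊕ of these = min[1, -1, 5, 21, 20] = -1.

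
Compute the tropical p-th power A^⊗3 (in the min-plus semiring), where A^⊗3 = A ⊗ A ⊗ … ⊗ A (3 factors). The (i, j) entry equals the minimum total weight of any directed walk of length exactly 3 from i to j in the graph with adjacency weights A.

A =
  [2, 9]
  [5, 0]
A^⊗3 =
  [6, 9]
  [5, 0]

Each entry (A^⊗3)_ij equals the minimum over all length-3 walks i = v_0 → v_1 → … → v_3 = j of Σ_t A[v_t][v_{t+1}]. For example, for (i, j) = (0, 1) we minimise over 4 possible intermediate vertex sequences; the minimum is 9, attained along the walk 0 → 1 → 1 → 1.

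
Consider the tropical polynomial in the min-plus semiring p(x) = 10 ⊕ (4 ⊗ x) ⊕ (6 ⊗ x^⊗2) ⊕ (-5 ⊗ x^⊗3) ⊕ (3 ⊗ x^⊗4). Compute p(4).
p(4) = 7

A tropical monomial a ⊗ x^⊗i evaluates to a + i · x. Evaluating each term at x = 4:
  Term 0 contributes 10 + 0 · 4 = 10
  Term 1 contributes 4 + 1 · 4 = 8
  Term 2 contributes 6 + 2 · 4 = 14
  Term 3 contributes -5 + 3 · 4 = 7
  Term 4 contributes 3 + 4 · 4 = 19
p(4) = ⊕ of these = min[10, 8, 14, 7, 19] = 7.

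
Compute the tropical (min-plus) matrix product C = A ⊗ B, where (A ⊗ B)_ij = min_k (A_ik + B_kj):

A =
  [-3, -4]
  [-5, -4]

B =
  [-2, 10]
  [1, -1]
A ⊗ B =
  [-5, -5]
  [-7, -5]

Apply the min-plus product entry-by-entry:
  C[0][0] = min over k of (A[0][0] + B[0][0] = -3 + -2 = -5, A[0][1] + B[1][0] = -4 + 1 = -3) = -5 (attained at k = 0)
  C[0][1] = min over k of (A[0][0] + B[0][1] = -3 + 10 = 7, A[0][1] + B[1][1] = -4 + -1 = -5) = -5 (attained at k = 1)
  C[1][0] = min over k of (A[1][0] + B[0][0] = -5 + -2 = -7, A[1][1] + B[1][0] = -4 + 1 = -3) = -7 (attained at k = 0)
  C[1][1] = min over k of (A[1][0] + B[0][1] = -5 + 10 = 5, A[1][1] + B[1][1] = -4 + -1 = -5) = -5 (attained at k = 1)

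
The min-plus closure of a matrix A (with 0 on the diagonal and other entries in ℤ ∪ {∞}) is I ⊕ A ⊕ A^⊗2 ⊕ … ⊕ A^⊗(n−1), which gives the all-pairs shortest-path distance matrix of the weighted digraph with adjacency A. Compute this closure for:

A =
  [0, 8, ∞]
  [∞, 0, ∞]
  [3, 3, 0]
Closure =
  [0, 8, ∞]
  [∞, 0, ∞]
  [3, 3, 0]

This is the Floyd-Warshall all-pairs shortest-path computation. For each intermediate vertex k = 0, 1, …, 2, update dist[i][j] ← min(dist[i][j], dist[i][k] + dist[k][j]). The final matrix gives, for each (i, j), the minimum total weight of any directed path from i to j (possibly empty when i = j).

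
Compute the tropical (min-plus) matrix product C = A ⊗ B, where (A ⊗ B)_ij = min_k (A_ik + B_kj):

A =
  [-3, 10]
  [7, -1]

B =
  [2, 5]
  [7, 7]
A ⊗ B =
  [-1, 2]
  [6, 6]

Apply the min-plus product entry-by-entry:
  C[0][0] = min over k of (A[0][0] + B[0][0] = -3 + 2 = -1, A[0][1] + B[1][0] = 10 + 7 = 17) = -1 (attained at k = 0)
  C[0][1] = min over k of (A[0][0] + B[0][1] = -3 + 5 = 2, A[0][1] + B[1][1] = 10 + 7 = 17) = 2 (attained at k = 0)
  C[1][0] = min over k of (A[1][0] + B[0][0] = 7 + 2 = 9, A[1][1] + B[1][0] = -1 + 7 = 6) = 6 (attained at k = 1)
  C[1][1] = min over k of (A[1][0] + B[0][1] = 7 + 5 = 12, A[1][1] + B[1][1] = -1 + 7 = 6) = 6 (attained at k = 1)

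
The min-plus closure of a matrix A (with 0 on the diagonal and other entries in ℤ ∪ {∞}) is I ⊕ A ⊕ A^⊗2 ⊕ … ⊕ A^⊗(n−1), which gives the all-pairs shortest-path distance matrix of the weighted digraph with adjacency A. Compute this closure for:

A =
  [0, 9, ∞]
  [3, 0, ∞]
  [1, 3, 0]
Closure =
  [0, 9, ∞]
  [3, 0, ∞]
  [1, 3, 0]

This is the Floyd-Warshall all-pairs shortest-path computation. For each intermediate vertex k = 0, 1, …, 2, update dist[i][j] ← min(dist[i][j], dist[i][k] + dist[k][j]). The final matrix gives, for each (i, j), the minimum total weight of any directed path from i to j (possibly empty when i = j).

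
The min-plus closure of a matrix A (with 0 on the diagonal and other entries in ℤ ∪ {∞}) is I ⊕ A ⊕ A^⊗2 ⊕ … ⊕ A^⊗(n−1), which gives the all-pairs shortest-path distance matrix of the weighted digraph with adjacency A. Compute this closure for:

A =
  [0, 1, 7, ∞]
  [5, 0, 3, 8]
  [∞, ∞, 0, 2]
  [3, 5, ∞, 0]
Closure =
  [0, 1, 4, 6]
  [5, 0, 3, 5]
  [5, 6, 0, 2]
  [3, 4, 7, 0]

This is the Floyd-Warshall all-pairs shortest-path computation. For each intermediate vertex k = 0, 1, …, 3, update dist[i][j] ← min(dist[i][j], dist[i][k] + dist[k][j]). The final matrix gives, for each (i, j), the minimum total weight of any directed path from i to j (possibly empty when i = j).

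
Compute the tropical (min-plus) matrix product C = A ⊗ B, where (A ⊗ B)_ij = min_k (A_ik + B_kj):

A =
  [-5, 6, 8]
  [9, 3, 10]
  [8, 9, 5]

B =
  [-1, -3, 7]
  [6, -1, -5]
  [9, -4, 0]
A ⊗ B =
  [-6, -8, 1]
  [8, 2, -2]
  [7, 1, 4]

Apply the min-plus product entry-by-entry:
  C[0][0] = min over k of (A[0][0] + B[0][0] = -5 + -1 = -6, A[0][1] + B[1][0] = 6 + 6 = 12, A[0][2] + B[2][0] = 8 + 9 = 17) = -6 (attained at k = 0)
  C[0][1] = min over k of (A[0][0] + B[0][1] = -5 + -3 = -8, A[0][1] + B[1][1] = 6 + -1 = 5, A[0][2] + B[2][1] = 8 + -4 = 4) = -8 (attained at k = 0)
  C[0][2] = min over k of (A[0][0] + B[0][2] = -5 + 7 = 2, A[0][1] + B[1][2] = 6 + -5 = 1, A[0][2] + B[2][2] = 8 + 0 = 8) = 1 (attained at k = 1)
  C[1][0] = min over k of (A[1][0] + B[0][0] = 9 + -1 = 8, A[1][1] + B[1][0] = 3 + 6 = 9, A[1][2] + B[2][0] = 10 + 9 = 19) = 8 (attained at k = 0)
  C[1][1] = min over k of (A[1][0] + B[0][1] = 9 + -3 = 6, A[1][1] + B[1][1] = 3 + -1 = 2, A[1][2] + B[2][1] = 10 + -4 = 6) = 2 (attained at k = 1)
  C[1][2] = min over k of (A[1][0] + B[0][2] = 9 + 7 = 16, A[1][1] + B[1][2] = 3 + -5 = -2, A[1][2] + B[2][2] = 10 + 0 = 10) = -2 (attained at k = 1)
  C[2][0] = min over k of (A[2][0] + B[0][0] = 8 + -1 = 7, A[2][1] + B[1][0] = 9 + 6 = 15, A[2][2] + B[2][0] = 5 + 9 = 14) = 7 (attained at k = 0)
  C[2][1] = min over k of (A[2][0] + B[0][1] = 8 + -3 = 5, A[2][1] + B[1][1] = 9 + -1 = 8, A[2][2] + B[2][1] = 5 + -4 = 1) = 1 (attained at k = 2)
  C[2][2] = min over k of (A[2][0] + B[0][2] = 8 + 7 = 15, A[2][1] + B[1][2] = 9 + -5 = 4, A[2][2] + B[2][2] = 5 + 0 = 5) = 4 (attained at k = 1)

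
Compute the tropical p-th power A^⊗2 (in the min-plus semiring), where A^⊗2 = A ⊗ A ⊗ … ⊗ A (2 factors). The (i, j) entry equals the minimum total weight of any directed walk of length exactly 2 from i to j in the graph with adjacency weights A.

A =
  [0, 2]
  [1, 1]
A^⊗2 =
  [0, 2]
  [1, 2]

Each entry (A^⊗2)_ij equals the minimum over all length-2 walks i = v_0 → v_1 → … → v_2 = j of Σ_t A[v_t][v_{t+1}]. For example, for (i, j) = (0, 1) we minimise over 2 possible intermediate vertex sequences; the minimum is 2, attained along the walk 0 → 0 → 1.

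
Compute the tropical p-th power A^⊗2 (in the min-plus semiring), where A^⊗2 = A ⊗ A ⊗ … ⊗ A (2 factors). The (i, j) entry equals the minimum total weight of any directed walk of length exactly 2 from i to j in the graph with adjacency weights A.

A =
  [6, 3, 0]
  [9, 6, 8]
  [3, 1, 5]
A^⊗2 =
  [3, 1, 5]
  [11, 9, 9]
  [8, 6, 3]

Each entry (A^⊗2)_ij equals the minimum over all length-2 walks i = v_0 → v_1 → … → v_2 = j of Σ_t A[v_t][v_{t+1}]. For example, for (i, j) = (0, 2) we minimise over 3 possible intermediate vertex sequences; the minimum is 5, attained along the walk 0 → 2 → 2.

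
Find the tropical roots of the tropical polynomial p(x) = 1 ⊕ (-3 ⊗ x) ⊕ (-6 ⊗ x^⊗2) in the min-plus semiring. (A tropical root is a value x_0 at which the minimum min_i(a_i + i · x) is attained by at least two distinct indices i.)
Roots: {3, 4}

Each tropical root is a break point of the lower envelope of the lines y = a_i + i · x (there are 3 lines, with slopes 0, 1, ..., 2). Only the lines that attain the minimum somewhere contribute to roots; other lines are dominated. Here the surviving (envelope) indices are i = 2, i = 1, i = 0.
Intersections between consecutive envelope lines give the roots: for adjacent envelope indices i < j the intersection is x = (a_i − a_j) / (j − i). Reading off the sorted break points: {3, 4}.
Verification: at each break x_0, at least two indices attain the minimum of min_i(a_i + i · x_0).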